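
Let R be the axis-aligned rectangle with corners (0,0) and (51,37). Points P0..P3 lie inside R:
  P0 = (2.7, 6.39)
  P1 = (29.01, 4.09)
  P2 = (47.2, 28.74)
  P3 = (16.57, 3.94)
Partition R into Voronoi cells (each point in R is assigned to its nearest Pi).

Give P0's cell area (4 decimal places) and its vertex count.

Area of P0's cell: 443.6448 (5 vertices)

1. box [0,51]×[0,37]: [(0, 0) (51, 0) (51, 37) (0, 37)]
2. ⊥bis P0·P1 via (15.855,5.24): [(0, 0) (15.3969, 0) (18.6314, 37) (0, 37)]  |A|=629.5246
3. ⊥bis P0·P2 via (24.95,17.565): [(0, 0) (15.3969, 0) (18.1211, 31.1618) (15.1888, 37) (0, 37)]  |A|=619.4752
4. ⊥bis P0·P3 via (9.635,5.165): [(0, 0) (8.7227, 0) (15.2403, 36.8976) (15.1888, 37) (0, 37)]  |A|=443.6448
5. canonical 5-gon: [(0, 0) (8.7227, 0) (15.2403, 36.8976) (15.1888, 37) (0, 37)]
6. shoelace: 443.6448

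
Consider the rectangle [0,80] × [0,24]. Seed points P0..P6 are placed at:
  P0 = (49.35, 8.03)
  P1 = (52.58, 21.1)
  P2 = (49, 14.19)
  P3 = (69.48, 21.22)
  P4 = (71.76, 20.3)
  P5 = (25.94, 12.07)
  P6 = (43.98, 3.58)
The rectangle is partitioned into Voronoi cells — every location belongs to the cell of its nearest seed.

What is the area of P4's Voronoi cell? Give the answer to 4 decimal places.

1. box [0,80]×[0,24]: [(0, 0) (80, 0) (80, 24) (0, 24)]
2. ⊥bis P4·P0 via (60.555,14.165): [(68.3107, 0) (80, 0) (80, 24) (55.1701, 24)]  |A|=438.2307
3. ⊥bis P4·P1 via (62.17,20.7): [(61.8024, 11.8867) (68.3107, 0) (80, 0) (80, 24) (62.3076, 24)]  |A|=395.0013
4. ⊥bis P4·P2 via (60.38,17.245): [(61.8046, 11.9385) (61.8339, 11.8293) (68.3107, 0) (80, 0) (80, 24) (62.3076, 24)]  |A|=395.0004
5. ⊥bis P4·P3 via (70.62,20.76): [(64.8175, 6.3799) (68.3107, 0) (80, 0) (80, 24) (71.9274, 24)]  |A|=290.5986
6. ⊥bis P4·P5 via (48.85,16.185): [(64.8175, 6.3799) (68.3107, 0) (80, 0) (80, 24) (71.9274, 24)]  |A|=290.5986
7. ⊥bis P4·P6 via (57.87,11.94): [(64.8175, 6.3799) (68.3107, 0) (80, 0) (80, 24) (71.9274, 24)]  |A|=290.5986
8. canonical 5-gon: [(64.8175, 6.3799) (68.3107, 0) (80, 0) (80, 24) (71.9274, 24)]
9. shoelace: 290.5986

Area of P4's cell: 290.5986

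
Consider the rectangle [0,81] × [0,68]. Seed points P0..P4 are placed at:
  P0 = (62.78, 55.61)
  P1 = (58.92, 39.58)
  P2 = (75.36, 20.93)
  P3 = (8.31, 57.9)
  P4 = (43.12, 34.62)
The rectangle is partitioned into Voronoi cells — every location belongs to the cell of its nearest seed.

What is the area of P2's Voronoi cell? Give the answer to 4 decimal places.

1. box [0,81]×[0,68]: [(0, 0) (81, 0) (81, 68) (0, 68)]
2. ⊥bis P2·P0 via (69.07,38.27): [(0, 13.2152) (0, 0) (81, 0) (81, 42.5975)]  |A|=2260.4162
3. ⊥bis P2·P1 via (67.14,30.255): [(32.8179, 0) (81, 0) (81, 42.4726)]  |A|=1023.2103
4. ⊥bis P2·P3 via (41.835,39.415): [(32.8179, 0) (81, 0) (81, 42.4726)]  |A|=1023.2103
5. ⊥bis P2·P4 via (59.24,27.775): [(56.197, 20.6087) (47.446, 0) (81, 0) (81, 42.4726)]  |A|=872.4771
6. canonical 4-gon: [(56.197, 20.6087) (47.446, 0) (81, 0) (81, 42.4726)]
7. shoelace: 872.4771

Area of P2's cell: 872.4771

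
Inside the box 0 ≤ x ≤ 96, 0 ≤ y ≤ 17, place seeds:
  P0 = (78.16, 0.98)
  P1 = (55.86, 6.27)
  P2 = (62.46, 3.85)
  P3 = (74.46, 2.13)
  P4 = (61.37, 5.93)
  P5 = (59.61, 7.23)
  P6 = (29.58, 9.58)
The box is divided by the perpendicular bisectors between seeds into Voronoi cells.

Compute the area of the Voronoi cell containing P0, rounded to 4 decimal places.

1. box [0,96]×[0,17]: [(0, 0) (96, 0) (96, 17) (0, 17)]
2. ⊥bis P0·P1 via (67.01,3.625): [(66.1501, 0) (96, 0) (96, 17) (70.1828, 17)]  |A|=473.1704
3. ⊥bis P0·P2 via (70.31,2.415): [(69.8685, 0) (96, 0) (96, 17) (72.9762, 17)]  |A|=417.82
4. ⊥bis P0·P3 via (76.31,1.555): [(75.8267, 0) (96, 0) (96, 17) (81.1105, 17)]  |A|=298.0341
5. ⊥bis P0·P4 via (69.765,3.455): [(75.8267, 0) (96, 0) (96, 17) (81.1105, 17)]  |A|=298.0341
6. ⊥bis P0·P5 via (68.885,4.105): [(75.8267, 0) (96, 0) (96, 17) (81.1105, 17)]  |A|=298.0341
7. ⊥bis P0·P6 via (53.87,5.28): [(75.8267, 0) (96, 0) (96, 17) (81.1105, 17)]  |A|=298.0341
8. canonical 4-gon: [(75.8267, 0) (96, 0) (96, 17) (81.1105, 17)]
9. shoelace: 298.0341

Area of P0's cell: 298.0341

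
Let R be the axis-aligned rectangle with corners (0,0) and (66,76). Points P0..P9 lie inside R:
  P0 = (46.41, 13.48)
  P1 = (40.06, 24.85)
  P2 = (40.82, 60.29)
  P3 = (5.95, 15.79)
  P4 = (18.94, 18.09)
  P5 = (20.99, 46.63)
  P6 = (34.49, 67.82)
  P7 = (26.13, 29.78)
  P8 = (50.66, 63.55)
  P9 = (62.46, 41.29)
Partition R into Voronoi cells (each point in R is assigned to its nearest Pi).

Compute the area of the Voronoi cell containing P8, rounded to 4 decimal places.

1. box [0,66]×[0,76]: [(0, 0) (66, 0) (66, 76) (0, 76)]
2. ⊥bis P8·P0 via (48.535,38.515): [(0, 42.6347) (66, 37.0326) (66, 76) (0, 76)]  |A|=2386.9805
3. ⊥bis P8·P1 via (45.36,44.2): [(0, 56.6242) (66, 38.5467) (66, 76) (0, 76)]  |A|=1875.3619
4. ⊥bis P8·P2 via (45.74,61.92): [(52.2345, 42.3171) (66, 38.5467) (66, 76) (41.0753, 76)]  |A|=677.5513
5. ⊥bis P8·P3 via (28.305,39.67): [(52.2345, 42.3171) (66, 38.5467) (66, 76) (41.0753, 76)]  |A|=677.5513
6. ⊥bis P8·P4 via (34.8,40.82): [(52.2345, 42.3171) (66, 38.5467) (66, 76) (41.0753, 76)]  |A|=677.5513
7. ⊥bis P8·P5 via (35.825,55.09): [(52.2345, 42.3171) (66, 38.5467) (66, 76) (41.0753, 76)]  |A|=677.5513
8. ⊥bis P8·P6 via (42.575,65.685): [(43.4256, 68.9059) (52.2345, 42.3171) (66, 38.5467) (66, 76) (45.2989, 76)]  |A|=662.5701
9. ⊥bis P8·P7 via (38.395,46.665): [(43.4256, 68.9059) (52.2345, 42.3171) (66, 38.5467) (66, 76) (45.2989, 76)]  |A|=662.5701
10. ⊥bis P8·P9 via (56.56,52.42): [(43.4256, 68.9059) (50.0335, 48.9603) (66, 57.4241) (66, 76) (45.2989, 76)]  |A|=470.2921
11. canonical 5-gon: [(43.4256, 68.9059) (50.0335, 48.9603) (66, 57.4241) (66, 76) (45.2989, 76)]
12. shoelace: 470.2921

Area of P8's cell: 470.2921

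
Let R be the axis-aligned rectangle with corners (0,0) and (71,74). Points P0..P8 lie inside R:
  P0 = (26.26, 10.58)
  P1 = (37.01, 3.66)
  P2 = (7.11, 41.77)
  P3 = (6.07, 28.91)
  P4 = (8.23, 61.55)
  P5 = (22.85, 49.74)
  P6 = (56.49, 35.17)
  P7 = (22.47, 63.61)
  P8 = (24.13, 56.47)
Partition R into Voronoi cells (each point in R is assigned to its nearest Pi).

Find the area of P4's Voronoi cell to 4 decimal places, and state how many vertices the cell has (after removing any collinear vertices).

1. box [0,71]×[0,74]: [(0, 0) (71, 0) (71, 74) (0, 74)]
2. ⊥bis P4·P0 via (17.245,36.065): [(0, 29.9648) (71, 55.0802) (71, 74) (0, 74)]  |A|=2234.9041
3. ⊥bis P4·P1 via (22.62,32.605): [(0, 29.9648) (60.0041, 51.1905) (71, 56.6571) (71, 74) (0, 74)]  |A|=2226.2341
4. ⊥bis P4·P2 via (7.67,51.66): [(0, 52.0943) (53.927, 49.0408) (60.0041, 51.1905) (71, 56.6571) (71, 74) (0, 74)]  |A|=1629.5454
5. ⊥bis P4·P3 via (7.15,45.23): [(0, 52.0943) (53.927, 49.0408) (60.0041, 51.1905) (71, 56.6571) (71, 74) (0, 74)]  |A|=1629.5454
6. ⊥bis P4·P5 via (15.54,55.645): [(0, 52.0943) (12.1175, 51.4082) (30.3671, 74) (0, 74)]  |A|=475.7456
7. ⊥bis P4·P6 via (32.36,48.36): [(0, 52.0943) (12.1175, 51.4082) (30.3671, 74) (0, 74)]  |A|=475.7456
8. ⊥bis P4·P7 via (15.35,62.58): [(0, 52.0943) (12.1175, 51.4082) (16.2297, 56.4988) (13.6979, 74) (0, 74)]  |A|=329.8806
9. ⊥bis P4·P8 via (16.18,59.01): [(0, 52.0943) (12.1175, 51.4082) (14.8202, 54.7539) (15.9642, 58.3345) (13.6979, 74) (0, 74)]  |A|=328.3552
10. canonical 6-gon: [(0, 52.0943) (12.1175, 51.4082) (14.8202, 54.7539) (15.9642, 58.3345) (13.6979, 74) (0, 74)]
11. shoelace: 328.3552

Area of P4's cell: 328.3552 (6 vertices)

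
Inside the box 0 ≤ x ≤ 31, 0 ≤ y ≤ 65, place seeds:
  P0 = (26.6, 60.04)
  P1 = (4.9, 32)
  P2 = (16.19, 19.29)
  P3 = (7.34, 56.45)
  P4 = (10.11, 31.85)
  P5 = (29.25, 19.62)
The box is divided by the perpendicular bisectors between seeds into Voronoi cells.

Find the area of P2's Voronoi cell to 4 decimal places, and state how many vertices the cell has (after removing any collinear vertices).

Area of P2's cell: 554.0112 (5 vertices)

1. box [0,31]×[0,65]: [(0, 0) (31, 0) (31, 65) (0, 65)]
2. ⊥bis P2·P0 via (21.395,39.665): [(0, 45.1306) (0, 0) (31, 0) (31, 37.2113)]  |A|=1276.2991
3. ⊥bis P2·P1 via (10.545,25.645): [(25.2265, 38.6862) (0, 16.2781) (0, 0) (31, 0) (31, 37.2113)]  |A|=912.3763
4. ⊥bis P2·P3 via (11.765,37.87): [(25.2265, 38.6862) (0, 16.2781) (0, 0) (31, 0) (31, 37.2113)]  |A|=912.3763
5. ⊥bis P2·P4 via (13.15,25.57): [(7.2397, 22.7089) (0, 16.2781) (0, 0) (31, 0) (31, 34.2108)]  |A|=817.3423
6. ⊥bis P2·P5 via (22.72,19.455): [(22.4517, 30.0727) (7.2397, 22.7089) (0, 16.2781) (0, 0) (23.2116, 0)]  |A|=554.0112
7. canonical 5-gon: [(22.4517, 30.0727) (7.2397, 22.7089) (0, 16.2781) (0, 0) (23.2116, 0)]
8. shoelace: 554.0112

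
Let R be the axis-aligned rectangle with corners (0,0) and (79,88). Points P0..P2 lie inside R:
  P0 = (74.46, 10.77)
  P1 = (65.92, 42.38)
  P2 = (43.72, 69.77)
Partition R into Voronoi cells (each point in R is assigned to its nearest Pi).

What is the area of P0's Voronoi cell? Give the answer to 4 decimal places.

1. box [0,79]×[0,88]: [(0, 0) (79, 0) (79, 88) (0, 88)]
2. ⊥bis P0·P1 via (70.19,26.575): [(0, 7.6119) (0, 0) (79, 0) (79, 28.9552)]  |A|=1444.4008
3. ⊥bis P0·P2 via (59.09,40.27): [(0, 7.6119) (0, 0) (79, 0) (79, 28.9552)]  |A|=1444.4008
4. canonical 4-gon: [(0, 7.6119) (0, 0) (79, 0) (79, 28.9552)]
5. shoelace: 1444.4008

Area of P0's cell: 1444.4008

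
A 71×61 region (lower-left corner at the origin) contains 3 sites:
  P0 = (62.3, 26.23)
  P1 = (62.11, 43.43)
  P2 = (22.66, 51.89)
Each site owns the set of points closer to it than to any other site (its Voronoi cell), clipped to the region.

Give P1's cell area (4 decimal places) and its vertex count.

1. box [0,71]×[0,61]: [(0, 0) (71, 0) (71, 61) (0, 61)]
2. ⊥bis P1·P0 via (62.205,34.83): [(0, 34.1429) (71, 34.9272) (71, 61) (0, 61)]  |A|=1879.0148
3. ⊥bis P1·P2 via (42.385,47.66): [(39.58, 34.5801) (71, 34.9272) (71, 61) (45.2457, 61)]  |A|=749.8168
4. canonical 4-gon: [(39.58, 34.5801) (71, 34.9272) (71, 61) (45.2457, 61)]
5. shoelace: 749.8168

Area of P1's cell: 749.8168 (4 vertices)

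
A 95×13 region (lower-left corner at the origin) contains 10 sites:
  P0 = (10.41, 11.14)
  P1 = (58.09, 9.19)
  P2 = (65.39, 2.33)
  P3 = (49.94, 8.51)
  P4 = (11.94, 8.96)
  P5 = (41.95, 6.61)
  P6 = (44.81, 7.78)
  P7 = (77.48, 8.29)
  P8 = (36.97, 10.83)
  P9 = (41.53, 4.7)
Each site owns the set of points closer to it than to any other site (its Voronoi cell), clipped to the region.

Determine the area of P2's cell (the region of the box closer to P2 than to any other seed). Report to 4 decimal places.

Area of P2's cell: 109.6510

1. box [0,95]×[0,13]: [(0, 0) (95, 0) (95, 13) (0, 13)]
2. ⊥bis P2·P0 via (37.9,6.735): [(36.8208, 0) (95, 0) (95, 13) (38.9039, 13)]  |A|=742.7895
3. ⊥bis P2·P1 via (61.74,5.76): [(56.3272, 0) (95, 0) (95, 13) (68.5436, 13)]  |A|=423.3398
4. ⊥bis P2·P3 via (57.665,5.42): [(56.3272, 0) (95, 0) (95, 13) (68.5436, 13)]  |A|=423.3398
5. ⊥bis P2·P4 via (38.665,5.645): [(56.3272, 0) (95, 0) (95, 13) (68.5436, 13)]  |A|=423.3398
6. ⊥bis P2·P5 via (53.67,4.47): [(56.3272, 0) (95, 0) (95, 13) (68.5436, 13)]  |A|=423.3398
7. ⊥bis P2·P6 via (55.1,5.055): [(56.3272, 0) (95, 0) (95, 13) (68.5436, 13)]  |A|=423.3398
8. ⊥bis P2·P7 via (71.435,5.31): [(67.9536, 12.3721) (56.3272, 0) (74.0527, 0)]  |A|=109.651
9. ⊥bis P2·P8 via (51.18,6.58): [(67.9536, 12.3721) (56.3272, 0) (74.0527, 0)]  |A|=109.651
10. ⊥bis P2·P9 via (53.46,3.515): [(67.9536, 12.3721) (56.3272, 0) (74.0527, 0)]  |A|=109.651
11. canonical 3-gon: [(67.9536, 12.3721) (56.3272, 0) (74.0527, 0)]
12. shoelace: 109.651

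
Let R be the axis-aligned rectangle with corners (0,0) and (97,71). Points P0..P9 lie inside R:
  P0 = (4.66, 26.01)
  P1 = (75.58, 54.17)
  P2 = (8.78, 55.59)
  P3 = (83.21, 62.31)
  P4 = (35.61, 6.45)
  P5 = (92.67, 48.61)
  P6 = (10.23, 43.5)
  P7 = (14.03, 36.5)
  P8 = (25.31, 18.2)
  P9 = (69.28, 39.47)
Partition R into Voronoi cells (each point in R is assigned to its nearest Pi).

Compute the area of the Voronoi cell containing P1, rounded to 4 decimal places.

Area of P1's cell: 674.8742

1. box [0,97]×[0,71]: [(0, 0) (97, 0) (97, 71) (0, 71)]
2. ⊥bis P1·P0 via (40.12,40.09): [(56.0384, 0) (97, 0) (97, 71) (27.8467, 71)]  |A|=3909.0798
3. ⊥bis P1·P2 via (42.18,54.88): [(41.7769, 35.9172) (56.0384, 0) (97, 0) (97, 71) (42.5227, 71)]  |A|=3651.6416
4. ⊥bis P1·P3 via (79.395,58.24): [(41.7769, 35.9172) (56.0384, 0) (97, 0) (97, 41.738) (65.7821, 71) (42.5227, 71)]  |A|=3194.8929
5. ⊥bis P1·P4 via (55.595,30.31): [(41.9015, 41.7796) (91.782, 0) (97, 0) (97, 41.738) (65.7821, 71) (42.5227, 71)]  |A|=2404.176
6. ⊥bis P1·P5 via (84.125,51.39): [(41.9015, 41.7796) (72.626, 16.045) (84.7274, 53.2417) (65.7821, 71) (42.5227, 71)]  |A|=1555.7973
7. ⊥bis P1·P6 via (42.905,48.835): [(42.1498, 53.4602) (44.3984, 39.6882) (72.626, 16.045) (84.7274, 53.2417) (65.7821, 71) (42.5227, 71)]  |A|=1540.9548
8. ⊥bis P1·P7 via (44.805,45.335): [(42.1721, 54.5063) (47.068, 37.4521) (72.626, 16.045) (84.7274, 53.2417) (65.7821, 71) (42.5227, 71)]  |A|=1522.3353
9. ⊥bis P1·P8 via (50.445,36.185): [(42.1721, 54.5063) (45.4128, 43.2177) (53.2334, 32.2881) (72.626, 16.045) (84.7274, 53.2417) (65.7821, 71) (42.5227, 71)]  |A|=1508.8357
10. ⊥bis P1·P9 via (72.43,46.82): [(42.2833, 59.74) (81.3891, 42.9804) (84.7274, 53.2417) (65.7821, 71) (42.5227, 71)]  |A|=674.8742
11. canonical 5-gon: [(42.2833, 59.74) (81.3891, 42.9804) (84.7274, 53.2417) (65.7821, 71) (42.5227, 71)]
12. shoelace: 674.8742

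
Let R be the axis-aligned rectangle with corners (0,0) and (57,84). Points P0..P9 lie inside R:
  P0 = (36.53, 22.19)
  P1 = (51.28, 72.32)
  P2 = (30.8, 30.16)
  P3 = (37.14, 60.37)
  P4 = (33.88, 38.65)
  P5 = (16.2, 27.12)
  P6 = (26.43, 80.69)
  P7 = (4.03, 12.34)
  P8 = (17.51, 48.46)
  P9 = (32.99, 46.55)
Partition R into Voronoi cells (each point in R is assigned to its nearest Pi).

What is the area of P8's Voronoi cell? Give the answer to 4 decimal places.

Area of P8's cell: 717.4538

1. box [0,57]×[0,84]: [(0, 0) (57, 0) (57, 84) (0, 84)]
2. ⊥bis P8·P0 via (27.02,35.325): [(0, 15.762) (57, 57.0311) (57, 84) (0, 84)]  |A|=2713.3967
3. ⊥bis P8·P1 via (34.395,60.39): [(0, 15.762) (43.6152, 47.3403) (17.7135, 84) (0, 84)]  |A|=1812.7938
4. ⊥bis P8·P2 via (24.155,39.31): [(0, 21.7679) (40.7658, 51.3732) (17.7135, 84) (0, 84)]  |A|=1557.4358
5. ⊥bis P8·P3 via (27.325,54.415): [(0, 21.7679) (32.717, 45.528) (9.3751, 84) (0, 84)]  |A|=1198.3616
6. ⊥bis P8·P4 via (25.695,43.555): [(0, 21.7679) (22.3776, 38.0192) (29.7791, 50.3702) (9.3751, 84) (0, 84)]  |A|=1162.2989
7. ⊥bis P8·P5 via (16.855,37.79): [(0, 38.8247) (21.6562, 37.4953) (22.3776, 38.0192) (29.7791, 50.3702) (9.3751, 84) (0, 84)]  |A|=977.607
8. ⊥bis P8·P6 via (21.97,64.575): [(0, 70.6554) (0, 38.8247) (21.6562, 37.4953) (22.3776, 38.0192) (29.7791, 50.3702) (20.9974, 64.8442)]  |A|=747.7132
9. ⊥bis P8·P7 via (10.77,30.4): [(0, 70.6554) (0, 38.8247) (21.6562, 37.4953) (22.3776, 38.0192) (29.7791, 50.3702) (20.9974, 64.8442)]  |A|=747.7132
10. ⊥bis P8·P9 via (25.25,47.505): [(0, 70.6554) (0, 38.8247) (21.6562, 37.4953) (22.3776, 38.0192) (24.5209, 41.5958) (26.3092, 56.0893) (20.9974, 64.8442)]  |A|=717.4538
11. canonical 7-gon: [(0, 70.6554) (0, 38.8247) (21.6562, 37.4953) (22.3776, 38.0192) (24.5209, 41.5958) (26.3092, 56.0893) (20.9974, 64.8442)]
12. shoelace: 717.4538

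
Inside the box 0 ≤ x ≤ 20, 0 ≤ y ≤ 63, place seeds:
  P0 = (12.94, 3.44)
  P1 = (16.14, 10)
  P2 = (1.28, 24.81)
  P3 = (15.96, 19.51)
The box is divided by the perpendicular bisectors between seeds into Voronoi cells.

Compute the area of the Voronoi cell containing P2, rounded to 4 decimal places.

Area of P2's cell: 707.1206

1. box [0,20]×[0,63]: [(0, 0) (20, 0) (20, 63) (0, 63)]
2. ⊥bis P2·P0 via (7.11,14.125): [(0, 10.2456) (20, 21.1581) (20, 63) (0, 63)]  |A|=945.9629
3. ⊥bis P2·P1 via (8.71,17.405): [(0, 10.2456) (3.4517, 12.1289) (20, 28.7331) (20, 63) (0, 63)]  |A|=883.286
4. ⊥bis P2·P3 via (8.62,22.16): [(0, 10.2456) (3.4517, 12.1289) (5.877, 14.5625) (20, 53.6805) (20, 63) (0, 63)]  |A|=707.1206
5. canonical 6-gon: [(0, 10.2456) (3.4517, 12.1289) (5.877, 14.5625) (20, 53.6805) (20, 63) (0, 63)]
6. shoelace: 707.1206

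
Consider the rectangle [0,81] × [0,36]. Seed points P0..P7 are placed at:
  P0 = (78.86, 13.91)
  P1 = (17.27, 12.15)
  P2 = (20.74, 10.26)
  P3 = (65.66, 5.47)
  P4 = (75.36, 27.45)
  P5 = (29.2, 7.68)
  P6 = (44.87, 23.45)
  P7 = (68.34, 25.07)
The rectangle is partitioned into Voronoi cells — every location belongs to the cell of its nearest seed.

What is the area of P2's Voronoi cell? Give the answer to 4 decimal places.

1. box [0,81]×[0,36]: [(0, 0) (81, 0) (81, 36) (0, 36)]
2. ⊥bis P2·P0 via (49.8,12.085): [(0, 0) (50.559, 0) (48.2981, 36) (0, 36)]  |A|=1779.4271
3. ⊥bis P2·P1 via (19.005,11.205): [(12.902, 0) (50.559, 0) (48.2981, 36) (32.5101, 36)]  |A|=962.0103
4. ⊥bis P2·P3 via (43.2,7.865): [(12.902, 0) (42.3613, 0) (46.2001, 36) (32.5101, 36)]  |A|=776.6897
5. ⊥bis P2·P4 via (48.05,18.855): [(12.902, 0) (42.3613, 0) (45.3027, 27.5842) (42.6541, 36) (32.5101, 36)]  |A|=761.7684
6. ⊥bis P2·P5 via (24.97,8.97): [(12.902, 0) (22.2345, 0) (33.2132, 36) (32.5101, 36)]  |A|=180.641
7. ⊥bis P2·P6 via (32.805,16.855): [(27.4341, 26.6806) (12.902, 0) (22.2345, 0) (29.3193, 23.2317)]  |A|=158.6143
8. ⊥bis P2·P7 via (44.54,17.665): [(27.4341, 26.6806) (12.902, 0) (22.2345, 0) (29.3193, 23.2317)]  |A|=158.6143
9. canonical 4-gon: [(27.4341, 26.6806) (12.902, 0) (22.2345, 0) (29.3193, 23.2317)]
10. shoelace: 158.6143

Area of P2's cell: 158.6143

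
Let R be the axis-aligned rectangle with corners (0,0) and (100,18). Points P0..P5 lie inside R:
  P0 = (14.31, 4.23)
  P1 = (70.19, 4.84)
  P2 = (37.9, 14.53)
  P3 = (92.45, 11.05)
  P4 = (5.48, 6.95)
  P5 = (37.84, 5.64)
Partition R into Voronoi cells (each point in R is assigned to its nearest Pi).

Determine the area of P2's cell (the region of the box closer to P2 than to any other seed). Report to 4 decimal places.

Area of P2's cell: 248.0092

1. box [0,100]×[0,18]: [(0, 0) (100, 0) (100, 18) (0, 18)]
2. ⊥bis P2·P0 via (26.105,9.38): [(30.2005, 0) (100, 0) (100, 18) (22.3413, 18)]  |A|=1327.1235
3. ⊥bis P2·P1 via (54.045,9.685): [(30.2005, 0) (51.1386, 0) (56.5403, 18) (22.3413, 18)]  |A|=496.2333
4. ⊥bis P2·P3 via (65.175,12.79): [(30.2005, 0) (51.1386, 0) (56.5403, 18) (22.3413, 18)]  |A|=496.2333
5. ⊥bis P2·P4 via (21.69,10.74): [(30.2005, 0) (51.1386, 0) (56.5403, 18) (22.3413, 18)]  |A|=496.2333
6. ⊥bis P2·P5 via (37.87,10.085): [(25.7615, 10.1667) (54.1321, 9.9752) (56.5403, 18) (22.3413, 18)]  |A|=248.0092
7. canonical 4-gon: [(25.7615, 10.1667) (54.1321, 9.9752) (56.5403, 18) (22.3413, 18)]
8. shoelace: 248.0092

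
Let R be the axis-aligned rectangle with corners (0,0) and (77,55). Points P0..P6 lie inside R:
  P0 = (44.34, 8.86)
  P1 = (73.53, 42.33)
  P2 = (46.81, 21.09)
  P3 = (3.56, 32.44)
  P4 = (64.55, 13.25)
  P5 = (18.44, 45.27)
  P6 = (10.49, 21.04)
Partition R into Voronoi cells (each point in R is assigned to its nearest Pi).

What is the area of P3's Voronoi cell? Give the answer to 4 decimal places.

Area of P3's cell: 240.2357

1. box [0,77]×[0,55]: [(0, 0) (77, 0) (77, 55) (0, 55)]
2. ⊥bis P3·P0 via (23.95,20.65): [(0, 0) (12.0097, 0) (43.812, 55) (0, 55)]  |A|=1535.0961
3. ⊥bis P3·P1 via (38.545,37.385): [(0, 0) (12.0097, 0) (37.5789, 44.2202) (36.0552, 55) (0, 55)]  |A|=1493.2876
4. ⊥bis P3·P2 via (25.185,26.765): [(0, 0) (12.0097, 0) (23.273, 19.4792) (32.5946, 55) (0, 55)]  |A|=1335.871
5. ⊥bis P3·P4 via (34.055,22.845): [(0, 0) (12.0097, 0) (23.273, 19.4792) (32.5946, 55) (0, 55)]  |A|=1335.871
6. ⊥bis P3·P5 via (11,38.855): [(0, 51.6126) (0, 0) (12.0097, 0) (23.273, 19.4792) (24.3075, 23.4212)]  |A|=780.0516
7. ⊥bis P3·P6 via (7.025,26.74): [(16.4866, 32.4917) (0, 51.6126) (0, 22.4695)]  |A|=240.2357
8. canonical 3-gon: [(16.4866, 32.4917) (0, 51.6126) (0, 22.4695)]
9. shoelace: 240.2357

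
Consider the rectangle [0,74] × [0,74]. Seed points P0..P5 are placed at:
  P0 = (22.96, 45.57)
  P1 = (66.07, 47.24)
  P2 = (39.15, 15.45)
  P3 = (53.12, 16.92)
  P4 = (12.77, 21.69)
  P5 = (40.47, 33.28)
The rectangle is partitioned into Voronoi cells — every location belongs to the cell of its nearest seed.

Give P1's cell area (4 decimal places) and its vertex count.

Area of P1's cell: 1131.9179 (5 vertices)

1. box [0,74]×[0,74]: [(0, 0) (74, 0) (74, 74) (0, 74)]
2. ⊥bis P1·P0 via (44.515,46.405): [(46.3126, 0) (74, 0) (74, 74) (43.446, 74)]  |A|=2154.9294
3. ⊥bis P1·P2 via (52.61,31.345): [(44.8436, 37.9216) (74, 13.2318) (74, 74) (43.446, 74)]  |A|=1437.0592
4. ⊥bis P1·P3 via (59.595,32.08): [(44.8256, 38.3882) (74, 25.9275) (74, 74) (43.446, 74)]  |A|=1245.2859
5. ⊥bis P1·P4 via (39.42,34.465): [(44.8256, 38.3882) (74, 25.9275) (74, 74) (43.446, 74)]  |A|=1245.2859
6. ⊥bis P1·P5 via (53.27,40.26): [(44.1017, 57.0728) (57.1646, 33.1181) (74, 25.9275) (74, 74) (43.446, 74)]  |A|=1131.9179
7. canonical 5-gon: [(44.1017, 57.0728) (57.1646, 33.1181) (74, 25.9275) (74, 74) (43.446, 74)]
8. shoelace: 1131.9179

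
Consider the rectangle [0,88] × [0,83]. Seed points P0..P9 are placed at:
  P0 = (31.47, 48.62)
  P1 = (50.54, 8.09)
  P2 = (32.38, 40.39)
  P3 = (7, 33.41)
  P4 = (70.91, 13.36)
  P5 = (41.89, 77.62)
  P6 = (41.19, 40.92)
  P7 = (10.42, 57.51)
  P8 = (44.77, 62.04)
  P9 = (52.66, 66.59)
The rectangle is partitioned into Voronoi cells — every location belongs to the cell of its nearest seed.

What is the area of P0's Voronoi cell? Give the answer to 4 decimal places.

1. box [0,88]×[0,83]: [(0, 0) (88, 0) (88, 83) (0, 83)]
2. ⊥bis P0·P1 via (41.005,28.355): [(0, 9.0615) (88, 50.4669) (88, 83) (0, 83)]  |A|=4684.7509
3. ⊥bis P0·P2 via (31.925,44.505): [(0, 40.975) (88, 50.7053) (88, 83) (0, 83)]  |A|=3270.0672
4. ⊥bis P0·P3 via (19.235,41.015): [(0, 71.9605) (18.0213, 42.9677) (88, 50.7053) (88, 83) (0, 83)]  |A|=2990.8686
5. ⊥bis P0·P4 via (51.19,30.99): [(0, 71.9605) (18.0213, 42.9677) (66.7113, 48.3514) (88, 72.1637) (88, 83) (0, 83)]  |A|=2762.4575
6. ⊥bis P0·P5 via (36.68,63.12): [(0, 76.2995) (0, 71.9605) (18.0213, 42.9677) (66.7113, 48.3514) (69.4031, 51.3622)]  |A|=1037.1183
7. ⊥bis P0·P6 via (36.33,44.77): [(47.7232, 59.1521) (0, 76.2995) (0, 71.9605) (18.0213, 42.9677) (36.5228, 45.0134)]  |A|=799.2766
8. ⊥bis P0·P7 via (20.945,53.065): [(47.7232, 59.1521) (26.7052, 66.7041) (17.223, 44.2519) (18.0213, 42.9677) (36.5228, 45.0134)]  |A|=416.6243
9. ⊥bis P0·P8 via (38.12,55.33): [(41.8035, 51.6794) (26.6869, 66.6609) (17.223, 44.2519) (18.0213, 42.9677) (36.5228, 45.0134)]  |A|=315.2782
10. ⊥bis P0·P9 via (42.065,57.605): [(41.8035, 51.6794) (26.6869, 66.6609) (17.223, 44.2519) (18.0213, 42.9677) (36.5228, 45.0134)]  |A|=315.2782
11. canonical 5-gon: [(41.8035, 51.6794) (26.6869, 66.6609) (17.223, 44.2519) (18.0213, 42.9677) (36.5228, 45.0134)]
12. shoelace: 315.2782

Area of P0's cell: 315.2782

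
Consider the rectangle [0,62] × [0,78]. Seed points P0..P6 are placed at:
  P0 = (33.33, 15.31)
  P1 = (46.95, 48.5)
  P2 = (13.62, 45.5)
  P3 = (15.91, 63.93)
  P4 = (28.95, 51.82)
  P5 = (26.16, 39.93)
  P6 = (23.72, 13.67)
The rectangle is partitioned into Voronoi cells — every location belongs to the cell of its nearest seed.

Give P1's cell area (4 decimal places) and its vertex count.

Area of P1's cell: 1123.7313 (5 vertices)

1. box [0,62]×[0,78]: [(0, 0) (62, 0) (62, 78) (0, 78)]
2. ⊥bis P1·P0 via (40.14,31.905): [(0, 48.377) (62, 22.9344) (62, 78) (0, 78)]  |A|=2625.3446
3. ⊥bis P1·P2 via (30.285,47): [(31.3178, 35.5253) (62, 22.9344) (62, 78) (27.4947, 78)]  |A|=1577.5663
4. ⊥bis P1·P3 via (31.43,56.215): [(29.7583, 52.852) (31.3178, 35.5253) (62, 22.9344) (62, 78) (42.2593, 78)]  |A|=1391.9162
5. ⊥bis P1·P4 via (37.95,50.16): [(34.974, 34.025) (62, 22.9344) (62, 78) (43.0849, 78)]  |A|=1159.9971
6. ⊥bis P1·P5 via (36.555,44.215): [(36.7612, 43.7148) (41.9326, 31.1694) (62, 22.9344) (62, 78) (43.0849, 78)]  |A|=1123.7313
7. ⊥bis P1·P6 via (35.335,31.085): [(36.7612, 43.7148) (41.9326, 31.1694) (62, 22.9344) (62, 78) (43.0849, 78)]  |A|=1123.7313
8. canonical 5-gon: [(36.7612, 43.7148) (41.9326, 31.1694) (62, 22.9344) (62, 78) (43.0849, 78)]
9. shoelace: 1123.7313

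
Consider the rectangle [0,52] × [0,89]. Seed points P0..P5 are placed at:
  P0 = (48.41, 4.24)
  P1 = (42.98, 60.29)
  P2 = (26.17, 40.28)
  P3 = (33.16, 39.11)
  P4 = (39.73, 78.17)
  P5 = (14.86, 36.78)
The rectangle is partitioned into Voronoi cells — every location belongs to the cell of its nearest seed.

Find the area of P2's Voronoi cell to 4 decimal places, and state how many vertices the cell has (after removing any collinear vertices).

1. box [0,52]×[0,89]: [(0, 0) (52, 0) (52, 89) (0, 89)]
2. ⊥bis P2·P0 via (37.29,22.26): [(0, 0) (1.2176, 0) (52, 31.3374) (52, 89) (0, 89)]  |A|=3832.305
3. ⊥bis P2·P1 via (34.575,50.285): [(0, 79.3308) (0, 0) (1.2176, 0) (52, 31.3374) (52, 35.6466)]  |A|=2193.7167
4. ⊥bis P2·P3 via (29.665,39.695): [(31.8244, 52.5958) (0, 79.3308) (0, 0) (1.2176, 0) (25.5322, 15.0044)]  |A|=1704.1512
5. ⊥bis P2·P4 via (32.95,59.225): [(31.8244, 52.5958) (17.2411, 64.8469) (0, 71.0171) (0, 0) (1.2176, 0) (25.5322, 15.0044)]  |A|=1632.4827
6. ⊥bis P2·P5 via (20.515,38.53): [(26.3266, 19.7502) (31.8244, 52.5958) (17.2411, 64.8469) (11.7644, 66.8069)]  |A|=387.7603
7. canonical 4-gon: [(26.3266, 19.7502) (31.8244, 52.5958) (17.2411, 64.8469) (11.7644, 66.8069)]
8. shoelace: 387.7603

Area of P2's cell: 387.7603 (4 vertices)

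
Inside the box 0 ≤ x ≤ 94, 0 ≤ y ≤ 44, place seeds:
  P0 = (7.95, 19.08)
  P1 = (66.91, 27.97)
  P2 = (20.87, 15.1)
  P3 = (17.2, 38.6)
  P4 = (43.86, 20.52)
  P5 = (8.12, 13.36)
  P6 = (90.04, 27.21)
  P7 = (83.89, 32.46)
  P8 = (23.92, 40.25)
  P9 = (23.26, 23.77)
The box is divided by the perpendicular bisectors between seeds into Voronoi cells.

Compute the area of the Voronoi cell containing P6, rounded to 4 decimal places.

Area of P6's cell: 461.4504

1. box [0,94]×[0,44]: [(0, 0) (94, 0) (94, 44) (0, 44)]
2. ⊥bis P6·P0 via (48.995,23.145): [(51.2872, 0) (94, 0) (94, 44) (46.9296, 44)]  |A|=1975.2305
3. ⊥bis P6·P1 via (78.475,27.59): [(77.5685, 0) (94, 0) (94, 44) (79.0142, 44)]  |A|=691.1817
4. ⊥bis P6·P2 via (55.455,21.155): [(77.5685, 0) (94, 0) (94, 44) (79.0142, 44)]  |A|=691.1817
5. ⊥bis P6·P3 via (53.62,32.905): [(77.5685, 0) (94, 0) (94, 44) (79.0142, 44)]  |A|=691.1817
6. ⊥bis P6·P4 via (66.95,23.865): [(77.5685, 0) (94, 0) (94, 44) (79.0142, 44)]  |A|=691.1817
7. ⊥bis P6·P5 via (49.08,20.285): [(77.5685, 0) (94, 0) (94, 44) (79.0142, 44)]  |A|=691.1817
8. ⊥bis P6·P7 via (86.965,29.835): [(78.2119, 19.5813) (77.5685, 0) (94, 0) (94, 38.076)]  |A|=461.4504
9. ⊥bis P6·P8 via (56.98,33.73): [(78.2119, 19.5813) (77.5685, 0) (94, 0) (94, 38.076)]  |A|=461.4504
10. ⊥bis P6·P9 via (56.65,25.49): [(78.2119, 19.5813) (77.5685, 0) (94, 0) (94, 38.076)]  |A|=461.4504
11. canonical 4-gon: [(78.2119, 19.5813) (77.5685, 0) (94, 0) (94, 38.076)]
12. shoelace: 461.4504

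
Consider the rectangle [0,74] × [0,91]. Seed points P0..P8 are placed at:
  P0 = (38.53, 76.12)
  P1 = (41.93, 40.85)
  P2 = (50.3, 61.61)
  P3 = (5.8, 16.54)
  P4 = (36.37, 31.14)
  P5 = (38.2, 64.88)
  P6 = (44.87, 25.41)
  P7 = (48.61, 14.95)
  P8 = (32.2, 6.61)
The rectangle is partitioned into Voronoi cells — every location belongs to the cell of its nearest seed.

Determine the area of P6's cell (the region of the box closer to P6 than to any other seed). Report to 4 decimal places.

1. box [0,74]×[0,91]: [(0, 0) (74, 0) (74, 91) (0, 91)]
2. ⊥bis P6·P0 via (41.7,50.765): [(0, 45.5515) (0, 0) (74, 0) (74, 54.8033)]  |A|=3713.1264
3. ⊥bis P6·P1 via (43.4,33.13): [(0, 24.866) (0, 0) (74, 0) (74, 38.9567)]  |A|=2361.4397
4. ⊥bis P6·P2 via (47.585,43.51): [(0, 24.866) (0, 0) (74, 0) (74, 38.9567)]  |A|=2361.4397
5. ⊥bis P6·P3 via (25.335,20.975): [(23.4384, 29.329) (30.0969, 0) (74, 0) (74, 38.9567)]  |A|=1628.6733
6. ⊥bis P6·P4 via (40.62,28.275): [(43.9654, 33.2377) (27.946, 9.4742) (30.0969, 0) (74, 0) (74, 38.9567)]  |A|=1416.0834
7. ⊥bis P6·P5 via (41.535,45.145): [(43.9654, 33.2377) (27.946, 9.4742) (30.0969, 0) (74, 0) (74, 38.9567)]  |A|=1416.0834
8. ⊥bis P6·P7 via (46.74,20.18): [(43.9654, 33.2377) (31.4864, 14.726) (74, 29.9269) (74, 38.9567)]  |A|=434.2552
9. ⊥bis P6·P8 via (38.535,16.01): [(43.9654, 33.2377) (34.2835, 18.8753) (37.3365, 16.8177) (74, 29.9269) (74, 38.9567)]  |A|=425.044
10. canonical 5-gon: [(43.9654, 33.2377) (34.2835, 18.8753) (37.3365, 16.8177) (74, 29.9269) (74, 38.9567)]
11. shoelace: 425.044

Area of P6's cell: 425.0440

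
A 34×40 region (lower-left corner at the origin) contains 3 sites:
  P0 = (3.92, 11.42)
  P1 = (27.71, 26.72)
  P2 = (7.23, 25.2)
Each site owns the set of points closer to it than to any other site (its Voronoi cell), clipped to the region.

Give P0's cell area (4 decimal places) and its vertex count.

1. box [0,34]×[0,40]: [(0, 0) (34, 0) (34, 40) (0, 40)]
2. ⊥bis P0·P1 via (15.815,19.07): [(0, 0) (28.0794, 0) (2.3543, 40) (0, 40)]  |A|=608.6757
3. ⊥bis P0·P2 via (5.575,18.31): [(0, 19.6491) (0, 0) (28.0794, 0) (18.264, 15.2621)]  |A|=393.7109
4. canonical 4-gon: [(0, 19.6491) (0, 0) (28.0794, 0) (18.264, 15.2621)]
5. shoelace: 393.7109

Area of P0's cell: 393.7109 (4 vertices)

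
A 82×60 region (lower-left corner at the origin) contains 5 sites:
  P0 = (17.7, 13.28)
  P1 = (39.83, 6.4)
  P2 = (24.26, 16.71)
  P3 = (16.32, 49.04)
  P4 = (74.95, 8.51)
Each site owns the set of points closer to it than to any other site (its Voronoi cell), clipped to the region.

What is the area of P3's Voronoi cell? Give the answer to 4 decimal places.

1. box [0,82]×[0,60]: [(0, 0) (82, 0) (82, 60) (0, 60)]
2. ⊥bis P3·P0 via (17.01,31.16): [(0, 30.5036) (82, 33.668) (82, 60) (0, 60)]  |A|=2288.9653
3. ⊥bis P3·P1 via (28.075,27.72): [(0, 30.5036) (35.6164, 31.878) (82, 57.4521) (82, 60) (0, 60)]  |A|=1737.3694
4. ⊥bis P3·P2 via (20.29,32.875): [(0, 30.5036) (12.6165, 30.9905) (51.1871, 40.4631) (82, 57.4521) (82, 60) (0, 60)]  |A|=1645.5519
5. ⊥bis P3·P4 via (45.635,28.775): [(0, 30.5036) (12.6165, 30.9905) (51.1871, 40.4631) (55.2716, 42.7151) (67.2204, 60) (0, 60)]  |A|=1483.7689
6. canonical 6-gon: [(0, 30.5036) (12.6165, 30.9905) (51.1871, 40.4631) (55.2716, 42.7151) (67.2204, 60) (0, 60)]
7. shoelace: 1483.7689

Area of P3's cell: 1483.7689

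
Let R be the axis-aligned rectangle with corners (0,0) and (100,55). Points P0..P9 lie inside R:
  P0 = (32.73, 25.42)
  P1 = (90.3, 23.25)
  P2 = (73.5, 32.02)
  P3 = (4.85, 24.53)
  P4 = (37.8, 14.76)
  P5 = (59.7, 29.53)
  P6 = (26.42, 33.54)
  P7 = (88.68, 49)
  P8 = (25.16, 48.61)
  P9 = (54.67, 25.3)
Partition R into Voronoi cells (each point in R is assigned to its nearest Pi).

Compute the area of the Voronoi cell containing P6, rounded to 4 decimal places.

1. box [0,100]×[0,55]: [(0, 0) (100, 0) (100, 55) (0, 55)]
2. ⊥bis P6·P0 via (29.575,29.48): [(0, 6.4975) (62.4153, 55) (0, 55)]  |A|=1513.6508
3. ⊥bis P6·P1 via (58.36,28.395): [(0, 6.4975) (62.4153, 55) (0, 55)]  |A|=1513.6508
4. ⊥bis P6·P2 via (49.96,32.78): [(0, 6.4975) (50.3753, 45.6438) (50.6774, 55) (0, 55)]  |A|=1458.7395
5. ⊥bis P6·P3 via (15.635,29.035): [(18.9107, 21.1929) (50.3753, 45.6438) (50.6774, 55) (4.7892, 55)]  |A|=919.1762
6. ⊥bis P6·P4 via (32.11,24.15): [(18.9107, 21.1929) (50.3753, 45.6438) (50.6774, 55) (4.7892, 55)]  |A|=919.1762
7. ⊥bis P6·P5 via (43.06,31.535): [(18.9107, 21.1929) (44.1799, 40.8294) (45.8874, 55) (4.7892, 55)]  |A|=856.9818
8. ⊥bis P6·P7 via (57.55,41.27): [(18.9107, 21.1929) (44.1799, 40.8294) (45.8874, 55) (4.7892, 55)]  |A|=856.9818
9. ⊥bis P6·P8 via (25.79,41.075): [(11.1182, 39.8483) (18.9107, 21.1929) (44.1799, 40.8294) (44.397, 42.6307)]  |A|=341.8841
10. ⊥bis P6·P9 via (40.545,29.42): [(11.1182, 39.8483) (18.9107, 21.1929) (43.7829, 40.5209) (44.396, 42.6227) (44.397, 42.6307)]  |A|=341.5615
11. canonical 5-gon: [(11.1182, 39.8483) (18.9107, 21.1929) (43.7829, 40.5209) (44.396, 42.6227) (44.397, 42.6307)]
12. shoelace: 341.5615

Area of P6's cell: 341.5615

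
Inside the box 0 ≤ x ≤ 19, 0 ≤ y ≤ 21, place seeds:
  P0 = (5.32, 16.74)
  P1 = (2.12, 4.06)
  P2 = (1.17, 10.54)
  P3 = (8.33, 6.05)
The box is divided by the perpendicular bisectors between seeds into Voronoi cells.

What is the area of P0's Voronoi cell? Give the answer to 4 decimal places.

Area of P0's cell: 147.0573

1. box [0,19]×[0,21]: [(0, 0) (19, 0) (19, 21) (0, 21)]
2. ⊥bis P0·P1 via (3.72,10.4): [(0, 11.3388) (19, 6.5438) (19, 21) (0, 21)]  |A|=229.1148
3. ⊥bis P0·P2 via (3.245,13.64): [(0, 15.8121) (10.7275, 8.6315) (19, 6.5438) (19, 21) (0, 21)]  |A|=205.1214
4. ⊥bis P0·P3 via (6.825,11.395): [(0, 15.8121) (6.6659, 11.3502) (19, 14.8231) (19, 21) (0, 21)]  |A|=147.0573
5. canonical 5-gon: [(0, 15.8121) (6.6659, 11.3502) (19, 14.8231) (19, 21) (0, 21)]
6. shoelace: 147.0573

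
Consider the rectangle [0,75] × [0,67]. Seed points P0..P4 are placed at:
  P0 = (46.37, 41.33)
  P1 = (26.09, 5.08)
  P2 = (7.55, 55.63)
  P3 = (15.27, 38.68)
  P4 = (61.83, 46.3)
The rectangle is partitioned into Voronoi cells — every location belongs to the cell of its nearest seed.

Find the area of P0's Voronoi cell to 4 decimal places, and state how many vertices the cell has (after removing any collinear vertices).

1. box [0,75]×[0,67]: [(0, 0) (75, 0) (75, 67) (0, 67)]
2. ⊥bis P0·P1 via (36.23,23.205): [(0, 43.4738) (75, 1.5152) (75, 67) (0, 67)]  |A|=3337.9124
3. ⊥bis P0·P2 via (26.96,48.48): [(20.8244, 31.8237) (75, 1.5152) (75, 67) (33.7822, 67)]  |A|=2498.7873
4. ⊥bis P0·P3 via (30.82,40.005): [(29.5084, 55.398) (32.0524, 25.5422) (75, 1.5152) (75, 67) (33.7822, 67)]  |A|=2339.1664
5. ⊥bis P0·P4 via (54.1,43.815): [(29.5084, 55.398) (32.0524, 25.5422) (66.0972, 6.4959) (46.6466, 67) (33.7822, 67)]  |A|=1189.9173
6. canonical 5-gon: [(29.5084, 55.398) (32.0524, 25.5422) (66.0972, 6.4959) (46.6466, 67) (33.7822, 67)]
7. shoelace: 1189.9173

Area of P0's cell: 1189.9173 (5 vertices)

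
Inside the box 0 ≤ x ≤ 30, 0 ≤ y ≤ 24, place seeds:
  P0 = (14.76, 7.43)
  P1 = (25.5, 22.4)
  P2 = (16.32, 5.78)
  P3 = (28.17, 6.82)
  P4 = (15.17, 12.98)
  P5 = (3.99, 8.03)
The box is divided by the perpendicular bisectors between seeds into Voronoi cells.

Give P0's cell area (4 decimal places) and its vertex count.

1. box [0,30]×[0,24]: [(0, 0) (30, 0) (30, 24) (0, 24)]
2. ⊥bis P0·P1 via (20.13,14.915): [(0, 0) (30, 0) (30, 7.8339) (7.4668, 24) (0, 24)]  |A|=537.8635
3. ⊥bis P0·P2 via (15.54,6.605): [(0, 0) (8.5539, 0) (22.5176, 13.202) (7.4668, 24) (0, 24)]  |A|=366.9896
4. ⊥bis P0·P3 via (21.465,7.125): [(0, 0) (8.5539, 0) (21.7066, 12.4352) (21.766, 13.7413) (7.4668, 24) (0, 24)]  |A|=366.4827
5. ⊥bis P0·P4 via (14.965,10.205): [(0, 11.3105) (0, 0) (8.5539, 0) (19.0301, 9.9047)]  |A|=149.9821
6. ⊥bis P0·P5 via (9.375,7.73): [(9.5352, 10.6061) (8.9661, 0.3896) (19.0301, 9.9047)]  |A|=48.7015
7. canonical 3-gon: [(9.5352, 10.6061) (8.9661, 0.3896) (19.0301, 9.9047)]
8. shoelace: 48.7015

Area of P0's cell: 48.7015 (3 vertices)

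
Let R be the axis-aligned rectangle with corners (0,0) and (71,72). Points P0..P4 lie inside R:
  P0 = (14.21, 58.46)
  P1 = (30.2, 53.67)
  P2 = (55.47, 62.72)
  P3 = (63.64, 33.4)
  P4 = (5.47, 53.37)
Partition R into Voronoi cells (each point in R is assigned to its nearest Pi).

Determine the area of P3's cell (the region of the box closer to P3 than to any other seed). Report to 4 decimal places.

1. box [0,71]×[0,72]: [(0, 0) (71, 0) (71, 72) (0, 72)]
2. ⊥bis P3·P0 via (38.925,45.93): [(15.6394, 0) (71, 0) (71, 72) (52.142, 72)]  |A|=2671.8701
3. ⊥bis P3·P1 via (46.92,43.535): [(20.5308, 0) (71, 0) (71, 72) (64.1744, 72)]  |A|=2062.6141
4. ⊥bis P3·P2 via (59.555,48.06): [(47.6525, 44.7434) (20.5308, 0) (71, 0) (71, 51.2491)]  |A|=1727.3513
5. ⊥bis P3·P4 via (34.555,43.385): [(47.6525, 44.7434) (20.5308, 0) (71, 0) (71, 51.2491)]  |A|=1727.3513
6. canonical 4-gon: [(47.6525, 44.7434) (20.5308, 0) (71, 0) (71, 51.2491)]
7. shoelace: 1727.3513

Area of P3's cell: 1727.3513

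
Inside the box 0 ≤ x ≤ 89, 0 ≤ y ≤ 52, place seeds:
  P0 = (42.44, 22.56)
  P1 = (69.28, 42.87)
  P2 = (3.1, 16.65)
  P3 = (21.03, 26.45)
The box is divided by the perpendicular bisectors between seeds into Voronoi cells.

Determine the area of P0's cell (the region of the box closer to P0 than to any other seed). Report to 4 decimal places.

Area of P0's cell: 1504.6021

1. box [0,89]×[0,52]: [(0, 0) (89, 0) (89, 52) (0, 52)]
2. ⊥bis P0·P1 via (55.86,32.715): [(0, 0) (80.6157, 0) (41.2669, 52) (0, 52)]  |A|=3168.9467
3. ⊥bis P0·P2 via (22.77,19.605): [(25.7152, 0) (80.6157, 0) (41.2669, 52) (17.9033, 52)]  |A|=2034.8638
4. ⊥bis P0·P3 via (31.735,24.505): [(27.2827, 0) (80.6157, 0) (41.2669, 52) (36.7306, 52)]  |A|=1504.6021
5. canonical 4-gon: [(27.2827, 0) (80.6157, 0) (41.2669, 52) (36.7306, 52)]
6. shoelace: 1504.6021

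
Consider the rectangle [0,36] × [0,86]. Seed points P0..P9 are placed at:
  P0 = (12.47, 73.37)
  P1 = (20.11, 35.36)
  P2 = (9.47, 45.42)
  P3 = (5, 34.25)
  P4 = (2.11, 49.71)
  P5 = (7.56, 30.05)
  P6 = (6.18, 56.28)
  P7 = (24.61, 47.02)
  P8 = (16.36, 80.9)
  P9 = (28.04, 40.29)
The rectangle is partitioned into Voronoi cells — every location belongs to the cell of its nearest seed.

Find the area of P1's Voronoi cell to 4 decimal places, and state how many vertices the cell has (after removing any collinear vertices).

1. box [0,36]×[0,86]: [(0, 0) (36, 0) (36, 86) (0, 86)]
2. ⊥bis P1·P0 via (16.29,54.365): [(0, 51.0907) (0, 0) (36, 0) (36, 58.3267)]  |A|=1969.5135
3. ⊥bis P1·P2 via (14.79,40.39): [(30.7515, 57.2718) (0, 24.7473) (0, 0) (36, 0) (36, 58.3267)]  |A|=1564.4635
4. ⊥bis P1·P3 via (12.555,34.805): [(30.7515, 57.2718) (12.3354, 37.7939) (15.1118, 0) (36, 0) (36, 58.3267)]  |A|=1126.2619
5. ⊥bis P1·P4 via (11.11,42.535): [(30.7515, 57.2718) (12.3354, 37.7939) (15.1118, 0) (36, 0) (36, 58.3267)]  |A|=1126.2619
6. ⊥bis P1·P5 via (13.835,32.705): [(30.7515, 57.2718) (12.3354, 37.7939) (12.4728, 35.9246) (27.6727, 0) (36, 0) (36, 58.3267)]  |A|=900.6388
7. ⊥bis P1·P6 via (13.145,45.82): [(30.7515, 57.2718) (12.3354, 37.7939) (12.4728, 35.9246) (27.6727, 0) (36, 0) (36, 58.3267)]  |A|=900.6388
8. ⊥bis P1·P7 via (22.36,41.19): [(17.368, 43.1166) (12.3354, 37.7939) (12.4728, 35.9246) (27.6727, 0) (36, 0) (36, 35.9258)]  |A|=661.8649
9. ⊥bis P1·P8 via (18.235,58.13): [(17.368, 43.1166) (12.3354, 37.7939) (12.4728, 35.9246) (27.6727, 0) (36, 0) (36, 35.9258)]  |A|=661.8649
10. ⊥bis P1·P9 via (24.075,37.825): [(21.864, 41.3814) (17.368, 43.1166) (12.3354, 37.7939) (12.4728, 35.9246) (27.6727, 0) (36, 0) (36, 18.6434)]  |A|=539.7127
11. canonical 7-gon: [(21.864, 41.3814) (17.368, 43.1166) (12.3354, 37.7939) (12.4728, 35.9246) (27.6727, 0) (36, 0) (36, 18.6434)]
12. shoelace: 539.7127

Area of P1's cell: 539.7127 (7 vertices)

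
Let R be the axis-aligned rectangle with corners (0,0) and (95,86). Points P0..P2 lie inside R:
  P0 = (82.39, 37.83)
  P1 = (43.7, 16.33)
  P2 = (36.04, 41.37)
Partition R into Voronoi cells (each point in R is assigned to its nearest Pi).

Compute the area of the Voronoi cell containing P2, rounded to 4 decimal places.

Area of P2's cell: 3651.3408

1. box [0,95]×[0,86]: [(0, 0) (95, 0) (95, 86) (0, 86)]
2. ⊥bis P2·P0 via (59.215,39.6): [(0, 0) (56.1905, 0) (62.7588, 86) (0, 86)]  |A|=5114.8222
3. ⊥bis P2·P1 via (39.87,28.85): [(0, 16.6533) (58.8371, 34.6522) (62.7588, 86) (0, 86)]  |A|=3651.3408
4. canonical 4-gon: [(0, 16.6533) (58.8371, 34.6522) (62.7588, 86) (0, 86)]
5. shoelace: 3651.3408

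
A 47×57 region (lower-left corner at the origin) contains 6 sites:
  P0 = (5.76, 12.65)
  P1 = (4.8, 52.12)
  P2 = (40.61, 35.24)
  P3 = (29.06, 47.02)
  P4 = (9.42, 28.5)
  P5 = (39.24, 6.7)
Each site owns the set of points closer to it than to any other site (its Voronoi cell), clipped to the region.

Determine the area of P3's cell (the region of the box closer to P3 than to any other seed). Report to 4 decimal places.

1. box [0,47]×[0,57]: [(0, 0) (47, 0) (47, 57) (0, 57)]
2. ⊥bis P3·P0 via (17.41,29.835): [(0, 41.6375) (47, 9.7754) (47, 57) (0, 57)]  |A|=1470.7951
3. ⊥bis P3·P1 via (16.93,49.57): [(13.3586, 32.5815) (47, 9.7754) (47, 57) (18.492, 57)]  |A|=1142.4114
4. ⊥bis P3·P2 via (34.835,41.13): [(13.3586, 32.5815) (20.9012, 27.4683) (47, 53.0575) (47, 57) (18.492, 57)]  |A|=577.6068
5. ⊥bis P3·P4 via (19.24,37.76): [(15.321, 41.916) (25.0807, 31.5661) (47, 53.0575) (47, 57) (18.492, 57)]  |A|=495.7611
6. ⊥bis P3·P5 via (34.15,26.86): [(15.321, 41.916) (25.0807, 31.5661) (47, 53.0575) (47, 57) (18.492, 57)]  |A|=495.7611
7. canonical 5-gon: [(15.321, 41.916) (25.0807, 31.5661) (47, 53.0575) (47, 57) (18.492, 57)]
8. shoelace: 495.7611

Area of P3's cell: 495.7611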